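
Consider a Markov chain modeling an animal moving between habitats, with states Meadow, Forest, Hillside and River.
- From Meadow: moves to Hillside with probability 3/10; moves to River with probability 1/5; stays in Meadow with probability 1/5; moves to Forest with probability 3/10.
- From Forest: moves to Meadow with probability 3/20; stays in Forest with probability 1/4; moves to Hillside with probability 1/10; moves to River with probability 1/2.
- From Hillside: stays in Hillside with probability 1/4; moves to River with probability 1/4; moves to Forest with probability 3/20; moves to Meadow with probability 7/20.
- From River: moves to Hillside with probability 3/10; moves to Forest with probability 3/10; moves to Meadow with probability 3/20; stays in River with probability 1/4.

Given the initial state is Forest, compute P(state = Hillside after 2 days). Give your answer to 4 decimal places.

0.2450

Propagate the distribution vector 2 days from Forest.
After 0 days: (0.0000, 1.0000, 0.0000, 0.0000)
After 1 day: (0.1500, 0.2500, 0.1000, 0.5000)
After 2 days: (0.1775, 0.2725, 0.2450, 0.3050)
P(in Hillside after 2 days) = 0.2450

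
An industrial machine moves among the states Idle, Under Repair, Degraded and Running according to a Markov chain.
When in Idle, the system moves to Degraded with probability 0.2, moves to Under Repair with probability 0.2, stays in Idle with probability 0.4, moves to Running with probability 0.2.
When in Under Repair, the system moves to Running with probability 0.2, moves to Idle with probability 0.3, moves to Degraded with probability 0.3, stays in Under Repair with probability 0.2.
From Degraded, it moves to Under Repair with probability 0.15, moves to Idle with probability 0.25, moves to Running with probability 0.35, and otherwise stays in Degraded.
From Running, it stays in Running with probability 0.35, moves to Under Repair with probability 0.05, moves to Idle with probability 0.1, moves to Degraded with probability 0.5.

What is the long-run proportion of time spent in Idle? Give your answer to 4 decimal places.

Let the stationary distribution be π with π = πP and π_1 + π_2 + π_3 + π_4 = 1.
π_1 = 0.4·π_1 + 0.3·π_2 + 0.25·π_3 + 0.1·π_4
π_2 = 0.2·π_1 + 0.2·π_2 + 0.15·π_3 + 0.05·π_4
π_3 = 0.2·π_1 + 0.3·π_2 + 0.25·π_3 + 0.5·π_4
Solving with the normalization constraint gives π = (0.2510, 0.1404, 0.3173, 0.2913).
So the stationary probability of Idle is 0.2510.

0.2510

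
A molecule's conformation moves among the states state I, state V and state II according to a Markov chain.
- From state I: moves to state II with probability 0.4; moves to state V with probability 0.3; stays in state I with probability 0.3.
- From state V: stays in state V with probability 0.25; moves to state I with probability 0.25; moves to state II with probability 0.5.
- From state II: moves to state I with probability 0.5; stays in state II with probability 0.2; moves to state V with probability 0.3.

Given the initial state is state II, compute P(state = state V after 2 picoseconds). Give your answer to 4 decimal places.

Sum over the intermediate state after 1 picosecond:
P = P(state II→state I)·P(state I→state V) + P(state II→state V)·P(state V→state V) + P(state II→state II)·P(state II→state V)
  = 0.5×0.3 + 0.3×0.25 + 0.2×0.3
  = 0.1500 + 0.0750 + 0.0600 = 0.2850

0.2850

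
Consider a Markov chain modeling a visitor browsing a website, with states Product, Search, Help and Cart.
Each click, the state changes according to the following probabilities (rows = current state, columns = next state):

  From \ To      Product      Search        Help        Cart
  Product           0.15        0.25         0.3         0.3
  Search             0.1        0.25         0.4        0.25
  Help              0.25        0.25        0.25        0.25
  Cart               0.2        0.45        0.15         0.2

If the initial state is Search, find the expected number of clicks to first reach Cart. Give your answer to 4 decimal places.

3.8775

Let t(s) be the expected number of clicks to first reach Cart from state s, with t(Cart) = 0. Conditioning on the first click:
t(Product) = 1 + 0.15·t(Product) + 0.25·t(Search) + 0.3·t(Help)
t(Search) = 1 + 0.1·t(Product) + 0.25·t(Search) + 0.4·t(Help)
t(Help) = 1 + 0.25·t(Product) + 0.25·t(Search) + 0.25·t(Help)
Solving: t(Product) = 3.6761, t(Search) = 3.8775, t(Help) = 3.8512.
Expected clicks from Search to Cart: 3.8775.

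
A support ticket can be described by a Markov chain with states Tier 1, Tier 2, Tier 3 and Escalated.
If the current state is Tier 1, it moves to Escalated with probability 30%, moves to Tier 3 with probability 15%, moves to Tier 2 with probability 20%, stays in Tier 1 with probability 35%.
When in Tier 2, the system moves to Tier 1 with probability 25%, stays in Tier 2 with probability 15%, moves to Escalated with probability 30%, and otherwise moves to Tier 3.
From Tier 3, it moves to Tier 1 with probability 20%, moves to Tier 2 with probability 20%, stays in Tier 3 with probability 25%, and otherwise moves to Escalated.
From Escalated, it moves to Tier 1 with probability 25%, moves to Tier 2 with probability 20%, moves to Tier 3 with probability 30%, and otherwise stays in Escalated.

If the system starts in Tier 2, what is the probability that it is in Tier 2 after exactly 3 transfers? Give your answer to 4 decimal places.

0.1904

Propagate the distribution vector 3 transfers from Tier 2.
After 0 transfers: (0.0000, 1.0000, 0.0000, 0.0000)
After 1 transfer: (0.2500, 0.1500, 0.3000, 0.3000)
After 2 transfers: (0.2600, 0.1925, 0.2475, 0.3000)
After 3 transfers: (0.2636, 0.1904, 0.2486, 0.2974)
P(in Tier 2 after 3 transfers) = 0.1904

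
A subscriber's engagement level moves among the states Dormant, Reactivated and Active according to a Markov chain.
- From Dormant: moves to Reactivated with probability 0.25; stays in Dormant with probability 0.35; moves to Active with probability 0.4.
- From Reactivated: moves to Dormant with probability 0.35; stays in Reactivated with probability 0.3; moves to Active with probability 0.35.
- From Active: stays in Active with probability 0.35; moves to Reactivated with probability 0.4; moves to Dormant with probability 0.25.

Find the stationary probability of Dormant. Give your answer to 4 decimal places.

Let the stationary distribution be π with π = πP and π_1 + π_2 + π_3 = 1.
π_1 = 0.35·π_1 + 0.35·π_2 + 0.25·π_3
π_2 = 0.25·π_1 + 0.3·π_2 + 0.4·π_3
Solving with the normalization constraint gives π = (0.3134, 0.3209, 0.3657).
So the stationary probability of Dormant is 0.3134.

0.3134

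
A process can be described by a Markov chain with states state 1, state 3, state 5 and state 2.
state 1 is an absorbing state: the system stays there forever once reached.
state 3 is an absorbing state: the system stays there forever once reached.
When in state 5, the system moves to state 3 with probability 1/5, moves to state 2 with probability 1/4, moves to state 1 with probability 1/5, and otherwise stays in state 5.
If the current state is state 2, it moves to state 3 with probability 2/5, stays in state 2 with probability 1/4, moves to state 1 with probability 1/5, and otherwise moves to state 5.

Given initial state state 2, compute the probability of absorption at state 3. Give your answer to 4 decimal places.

Let h(s) be the probability of absorption at state 3 starting from transient state s. Then h(state 3) = 1 and h(state 1) = 0. By first-step analysis:
h(state 5) = 0.2·0 + 0.2·1 + 0.35·h(state 5) + 0.25·h(state 2)
h(state 2) = 0.2·0 + 0.4·1 + 0.15·h(state 5) + 0.25·h(state 2)
Solving: h(state 5) = 0.5556, h(state 2) = 0.6444.
Starting from state 2, the probability is 0.6444.

0.6444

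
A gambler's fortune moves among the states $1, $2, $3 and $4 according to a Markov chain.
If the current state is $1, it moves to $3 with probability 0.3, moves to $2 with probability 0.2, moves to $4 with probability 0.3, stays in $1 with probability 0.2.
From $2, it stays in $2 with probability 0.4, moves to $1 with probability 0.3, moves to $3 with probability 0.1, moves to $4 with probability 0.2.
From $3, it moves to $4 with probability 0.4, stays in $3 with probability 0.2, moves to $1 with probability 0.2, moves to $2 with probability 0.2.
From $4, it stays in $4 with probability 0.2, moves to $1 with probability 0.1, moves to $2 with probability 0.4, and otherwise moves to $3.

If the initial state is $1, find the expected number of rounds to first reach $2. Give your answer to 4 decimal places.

Let t(s) be the expected number of rounds to first reach $2 from state s, with t($2) = 0. Conditioning on the first round:
t($1) = 1 + 0.2·t($1) + 0.3·t($3) + 0.3·t($4)
t($3) = 1 + 0.2·t($1) + 0.2·t($3) + 0.4·t($4)
t($4) = 1 + 0.1·t($1) + 0.3·t($3) + 0.2·t($4)
Solving: t($1) = 3.8535, t($3) = 3.7898, t($4) = 3.1529.
Expected rounds from $1 to $2: 3.8535.

3.8535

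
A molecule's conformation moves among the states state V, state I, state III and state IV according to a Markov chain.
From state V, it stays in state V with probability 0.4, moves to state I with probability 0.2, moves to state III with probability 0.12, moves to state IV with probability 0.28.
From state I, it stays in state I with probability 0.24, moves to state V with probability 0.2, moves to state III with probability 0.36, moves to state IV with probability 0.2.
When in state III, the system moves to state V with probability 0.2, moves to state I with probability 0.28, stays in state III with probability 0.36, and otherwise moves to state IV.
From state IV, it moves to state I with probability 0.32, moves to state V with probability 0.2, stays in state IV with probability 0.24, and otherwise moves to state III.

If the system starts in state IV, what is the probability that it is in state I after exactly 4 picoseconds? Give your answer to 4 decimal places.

0.2585

Propagate the distribution vector 4 picoseconds from state IV.
After 0 picoseconds: (0.0000, 0.0000, 0.0000, 1.0000)
After 1 picosecond: (0.2000, 0.3200, 0.2400, 0.2400)
After 2 picoseconds: (0.2400, 0.2608, 0.2832, 0.2160)
After 3 picoseconds: (0.2480, 0.2590, 0.2765, 0.2165)
After 4 picoseconds: (0.2496, 0.2585, 0.2745, 0.2174)
P(in state I after 4 picoseconds) = 0.2585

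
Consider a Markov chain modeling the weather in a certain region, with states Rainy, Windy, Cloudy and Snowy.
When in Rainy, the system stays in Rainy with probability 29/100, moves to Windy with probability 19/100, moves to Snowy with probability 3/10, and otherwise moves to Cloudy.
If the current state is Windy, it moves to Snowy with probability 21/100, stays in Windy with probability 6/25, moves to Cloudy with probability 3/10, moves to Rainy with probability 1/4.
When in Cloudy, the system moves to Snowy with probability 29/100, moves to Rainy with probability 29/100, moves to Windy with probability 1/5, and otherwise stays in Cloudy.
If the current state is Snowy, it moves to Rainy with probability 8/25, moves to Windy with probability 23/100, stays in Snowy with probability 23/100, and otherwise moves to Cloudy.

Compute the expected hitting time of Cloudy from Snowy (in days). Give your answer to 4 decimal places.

Let t(s) be the expected number of days to first reach Cloudy from state s, with t(Cloudy) = 0. Conditioning on the first day:
t(Rainy) = 1 + 0.29·t(Rainy) + 0.19·t(Windy) + 0.3·t(Snowy)
t(Windy) = 1 + 0.25·t(Rainy) + 0.24·t(Windy) + 0.21·t(Snowy)
t(Snowy) = 1 + 0.32·t(Rainy) + 0.23·t(Windy) + 0.23·t(Snowy)
Solving: t(Rainy) = 4.2215, t(Windy) = 3.8672, t(Snowy) = 4.2082.
Expected days from Snowy to Cloudy: 4.2082.

4.2082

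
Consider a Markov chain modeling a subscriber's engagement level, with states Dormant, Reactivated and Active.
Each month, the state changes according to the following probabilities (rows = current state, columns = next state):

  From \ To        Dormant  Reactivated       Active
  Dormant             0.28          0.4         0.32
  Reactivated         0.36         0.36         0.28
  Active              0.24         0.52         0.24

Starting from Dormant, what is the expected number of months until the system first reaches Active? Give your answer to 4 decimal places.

Let t(s) be the expected number of months to first reach Active from state s, with t(Active) = 0. Conditioning on the first month:
t(Dormant) = 1 + 0.28·t(Dormant) + 0.4·t(Reactivated)
t(Reactivated) = 1 + 0.36·t(Dormant) + 0.36·t(Reactivated)
Solving: t(Dormant) = 3.2828, t(Reactivated) = 3.4091.
Expected months from Dormant to Active: 3.2828.

3.2828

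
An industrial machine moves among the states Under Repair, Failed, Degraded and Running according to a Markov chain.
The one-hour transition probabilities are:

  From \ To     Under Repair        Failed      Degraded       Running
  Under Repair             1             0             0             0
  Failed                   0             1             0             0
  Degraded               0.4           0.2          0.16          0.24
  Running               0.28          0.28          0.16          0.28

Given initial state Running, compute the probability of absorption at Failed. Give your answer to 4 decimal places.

0.4718

Let h(s) be the probability of absorption at Failed starting from transient state s. Then h(Failed) = 1 and h(Under Repair) = 0. By first-step analysis:
h(Degraded) = 0.4·0 + 0.2·1 + 0.16·h(Degraded) + 0.24·h(Running)
h(Running) = 0.28·0 + 0.28·1 + 0.16·h(Degraded) + 0.28·h(Running)
Solving: h(Degraded) = 0.3729, h(Running) = 0.4718.
Starting from Running, the probability is 0.4718.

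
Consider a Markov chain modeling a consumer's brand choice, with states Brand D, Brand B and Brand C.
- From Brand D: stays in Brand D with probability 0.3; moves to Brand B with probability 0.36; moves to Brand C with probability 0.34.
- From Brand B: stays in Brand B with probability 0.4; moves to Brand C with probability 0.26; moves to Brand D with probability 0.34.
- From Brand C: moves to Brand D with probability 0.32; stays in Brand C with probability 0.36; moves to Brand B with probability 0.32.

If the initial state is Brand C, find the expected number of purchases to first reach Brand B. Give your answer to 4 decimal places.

Let t(s) be the expected number of purchases to first reach Brand B from state s, with t(Brand B) = 0. Conditioning on the first purchase:
t(Brand D) = 1 + 0.3·t(Brand D) + 0.34·t(Brand C)
t(Brand C) = 1 + 0.32·t(Brand D) + 0.36·t(Brand C)
Solving: t(Brand D) = 2.8892, t(Brand C) = 3.0071.
Expected purchases from Brand C to Brand B: 3.0071.

3.0071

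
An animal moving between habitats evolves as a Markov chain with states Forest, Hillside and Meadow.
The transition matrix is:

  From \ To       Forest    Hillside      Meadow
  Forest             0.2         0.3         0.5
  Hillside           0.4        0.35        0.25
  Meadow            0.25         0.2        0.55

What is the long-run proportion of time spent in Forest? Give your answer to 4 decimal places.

Let the stationary distribution be π with π = πP and π_1 + π_2 + π_3 = 1.
π_1 = 0.2·π_1 + 0.4·π_2 + 0.25·π_3
π_2 = 0.3·π_1 + 0.35·π_2 + 0.2·π_3
Solving with the normalization constraint gives π = (0.2764, 0.2678, 0.4558).
So the stationary probability of Forest is 0.2764.

0.2764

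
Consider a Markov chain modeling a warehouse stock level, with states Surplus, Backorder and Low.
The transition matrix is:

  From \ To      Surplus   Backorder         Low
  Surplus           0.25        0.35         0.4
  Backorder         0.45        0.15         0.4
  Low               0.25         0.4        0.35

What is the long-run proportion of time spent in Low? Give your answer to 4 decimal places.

Let the stationary distribution be π with π = πP and π_1 + π_2 + π_3 = 1.
π_1 = 0.25·π_1 + 0.45·π_2 + 0.25·π_3
π_2 = 0.35·π_1 + 0.15·π_2 + 0.4·π_3
Solving with the normalization constraint gives π = (0.3115, 0.3075, 0.3810).
So the stationary probability of Low is 0.3810.

0.3810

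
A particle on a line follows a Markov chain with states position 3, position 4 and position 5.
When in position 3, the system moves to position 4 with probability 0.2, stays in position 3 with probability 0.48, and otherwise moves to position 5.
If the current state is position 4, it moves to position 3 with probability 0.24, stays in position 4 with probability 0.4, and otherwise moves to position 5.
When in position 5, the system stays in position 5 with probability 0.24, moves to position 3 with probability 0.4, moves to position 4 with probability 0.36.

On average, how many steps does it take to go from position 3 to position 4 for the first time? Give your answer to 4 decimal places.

Let t(s) be the expected number of steps to first reach position 4 from state s, with t(position 4) = 0. Conditioning on the first step:
t(position 3) = 1 + 0.48·t(position 3) + 0.32·t(position 5)
t(position 5) = 1 + 0.4·t(position 3) + 0.24·t(position 5)
Solving: t(position 3) = 4.0419, t(position 5) = 3.4431.
Expected steps from position 3 to position 4: 4.0419.

4.0419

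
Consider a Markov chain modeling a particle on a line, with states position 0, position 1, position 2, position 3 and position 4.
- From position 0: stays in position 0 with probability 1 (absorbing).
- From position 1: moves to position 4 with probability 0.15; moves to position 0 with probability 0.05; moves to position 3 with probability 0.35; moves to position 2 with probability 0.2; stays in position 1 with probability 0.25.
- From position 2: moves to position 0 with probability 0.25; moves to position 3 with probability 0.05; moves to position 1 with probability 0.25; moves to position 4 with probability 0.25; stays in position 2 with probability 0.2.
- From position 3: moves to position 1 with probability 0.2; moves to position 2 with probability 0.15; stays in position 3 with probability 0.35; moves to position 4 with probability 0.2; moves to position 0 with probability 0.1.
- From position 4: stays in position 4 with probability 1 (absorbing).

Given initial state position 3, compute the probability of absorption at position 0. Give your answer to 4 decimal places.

0.3669

Let h(s) be the probability of absorption at position 0 starting from transient state s. Then h(position 0) = 1 and h(position 4) = 0. By first-step analysis:
h(position 1) = 0.05·1 + 0.25·h(position 1) + 0.2·h(position 2) + 0.35·h(position 3) + 0.15·0
h(position 2) = 0.25·1 + 0.25·h(position 1) + 0.2·h(position 2) + 0.05·h(position 3) + 0.25·0
h(position 3) = 0.1·1 + 0.2·h(position 1) + 0.15·h(position 2) + 0.35·h(position 3) + 0.2·0
Solving: h(position 1) = 0.3571, h(position 2) = 0.4470, h(position 3) = 0.3669.
Starting from position 3, the probability is 0.3669.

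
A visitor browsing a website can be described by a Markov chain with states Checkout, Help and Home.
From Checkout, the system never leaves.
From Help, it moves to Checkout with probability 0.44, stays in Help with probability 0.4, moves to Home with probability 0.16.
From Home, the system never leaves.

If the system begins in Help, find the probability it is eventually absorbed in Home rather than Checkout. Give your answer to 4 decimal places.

Let h(s) be the probability of absorption at Home starting from transient state s. Then h(Home) = 1 and h(Checkout) = 0. By first-step analysis:
h(Help) = 0.44·0 + 0.4·h(Help) + 0.16·1
Solving: h(Help) = 0.2667.
Starting from Help, the probability is 0.2667.

0.2667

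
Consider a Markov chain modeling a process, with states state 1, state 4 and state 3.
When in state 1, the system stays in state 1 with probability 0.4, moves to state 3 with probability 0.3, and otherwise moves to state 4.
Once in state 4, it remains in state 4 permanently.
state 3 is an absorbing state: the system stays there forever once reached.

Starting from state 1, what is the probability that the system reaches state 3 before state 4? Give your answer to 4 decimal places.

Let h(s) be the probability of absorption at state 3 starting from transient state s. Then h(state 3) = 1 and h(state 4) = 0. By first-step analysis:
h(state 1) = 0.4·h(state 1) + 0.3·0 + 0.3·1
Solving: h(state 1) = 0.5000.
Starting from state 1, the probability is 0.5000.

0.5000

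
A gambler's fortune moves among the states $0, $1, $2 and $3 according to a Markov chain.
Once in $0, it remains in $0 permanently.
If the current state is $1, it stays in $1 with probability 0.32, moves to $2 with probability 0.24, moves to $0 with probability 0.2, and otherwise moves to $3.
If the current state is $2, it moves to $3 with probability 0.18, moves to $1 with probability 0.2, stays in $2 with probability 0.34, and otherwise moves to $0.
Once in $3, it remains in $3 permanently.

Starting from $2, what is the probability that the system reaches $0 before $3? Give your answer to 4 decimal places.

0.5749

Let h(s) be the probability of absorption at $0 starting from transient state s. Then h($0) = 1 and h($3) = 0. By first-step analysis:
h($1) = 0.2·1 + 0.32·h($1) + 0.24·h($2) + 0.24·0
h($2) = 0.28·1 + 0.2·h($1) + 0.34·h($2) + 0.18·0
Solving: h($1) = 0.4970, h($2) = 0.5749.
Starting from $2, the probability is 0.5749.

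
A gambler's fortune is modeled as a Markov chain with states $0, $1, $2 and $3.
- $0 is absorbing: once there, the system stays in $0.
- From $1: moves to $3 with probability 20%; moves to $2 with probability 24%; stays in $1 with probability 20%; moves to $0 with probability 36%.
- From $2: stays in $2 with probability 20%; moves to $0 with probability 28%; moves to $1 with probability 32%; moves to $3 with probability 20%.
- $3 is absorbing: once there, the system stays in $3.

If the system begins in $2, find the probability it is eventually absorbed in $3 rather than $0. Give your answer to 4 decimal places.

0.3977

Let h(s) be the probability of absorption at $3 starting from transient state s. Then h($3) = 1 and h($0) = 0. By first-step analysis:
h($1) = 0.36·0 + 0.2·h($1) + 0.24·h($2) + 0.2·1
h($2) = 0.28·0 + 0.32·h($1) + 0.2·h($2) + 0.2·1
Solving: h($1) = 0.3693, h($2) = 0.3977.
Starting from $2, the probability is 0.3977.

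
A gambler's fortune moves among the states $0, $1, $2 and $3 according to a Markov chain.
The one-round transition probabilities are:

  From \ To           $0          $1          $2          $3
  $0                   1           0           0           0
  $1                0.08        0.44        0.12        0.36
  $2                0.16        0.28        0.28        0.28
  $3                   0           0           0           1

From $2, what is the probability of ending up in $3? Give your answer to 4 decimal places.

0.6970

Let h(s) be the probability of absorption at $3 starting from transient state s. Then h($3) = 1 and h($0) = 0. By first-step analysis:
h($1) = 0.08·0 + 0.44·h($1) + 0.12·h($2) + 0.36·1
h($2) = 0.16·0 + 0.28·h($1) + 0.28·h($2) + 0.28·1
Solving: h($1) = 0.7922, h($2) = 0.6970.
Starting from $2, the probability is 0.6970.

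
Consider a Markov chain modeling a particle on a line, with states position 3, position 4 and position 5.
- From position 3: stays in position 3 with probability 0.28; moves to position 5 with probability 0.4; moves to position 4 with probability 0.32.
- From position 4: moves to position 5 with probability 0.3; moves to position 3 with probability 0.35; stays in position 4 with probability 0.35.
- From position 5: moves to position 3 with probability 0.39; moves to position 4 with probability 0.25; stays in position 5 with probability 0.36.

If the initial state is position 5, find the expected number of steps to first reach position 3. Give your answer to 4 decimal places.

Let t(s) be the expected number of steps to first reach position 3 from state s, with t(position 3) = 0. Conditioning on the first step:
t(position 4) = 1 + 0.35·t(position 4) + 0.3·t(position 5)
t(position 5) = 1 + 0.25·t(position 4) + 0.36·t(position 5)
Solving: t(position 4) = 2.7566, t(position 5) = 2.6393.
Expected steps from position 5 to position 3: 2.6393.

2.6393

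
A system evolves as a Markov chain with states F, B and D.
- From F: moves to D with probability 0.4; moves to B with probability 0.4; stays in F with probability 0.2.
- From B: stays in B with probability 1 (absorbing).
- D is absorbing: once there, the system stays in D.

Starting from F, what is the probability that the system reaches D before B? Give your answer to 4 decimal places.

0.5000

Let h(s) be the probability of absorption at D starting from transient state s. Then h(D) = 1 and h(B) = 0. By first-step analysis:
h(F) = 0.2·h(F) + 0.4·0 + 0.4·1
Solving: h(F) = 0.5000.
Starting from F, the probability is 0.5000.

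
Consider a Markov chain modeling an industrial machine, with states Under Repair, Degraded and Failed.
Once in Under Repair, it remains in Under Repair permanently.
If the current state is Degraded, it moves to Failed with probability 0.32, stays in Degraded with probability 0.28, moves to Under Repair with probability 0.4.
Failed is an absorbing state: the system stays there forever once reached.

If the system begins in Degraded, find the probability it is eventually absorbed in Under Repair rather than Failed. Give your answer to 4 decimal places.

0.5556

Let h(s) be the probability of absorption at Under Repair starting from transient state s. Then h(Under Repair) = 1 and h(Failed) = 0. By first-step analysis:
h(Degraded) = 0.4·1 + 0.28·h(Degraded) + 0.32·0
Solving: h(Degraded) = 0.5556.
Starting from Degraded, the probability is 0.5556.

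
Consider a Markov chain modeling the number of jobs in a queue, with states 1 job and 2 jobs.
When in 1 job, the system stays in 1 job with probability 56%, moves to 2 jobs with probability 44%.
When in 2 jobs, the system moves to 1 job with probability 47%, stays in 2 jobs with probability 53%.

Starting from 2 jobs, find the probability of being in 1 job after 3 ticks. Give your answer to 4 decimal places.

0.5161

Propagate the distribution vector 3 ticks from 2 jobs.
After 0 ticks: (0.0000, 1.0000)
After 1 tick: (0.4700, 0.5300)
After 2 ticks: (0.5123, 0.4877)
After 3 ticks: (0.5161, 0.4839)
P(in 1 job after 3 ticks) = 0.5161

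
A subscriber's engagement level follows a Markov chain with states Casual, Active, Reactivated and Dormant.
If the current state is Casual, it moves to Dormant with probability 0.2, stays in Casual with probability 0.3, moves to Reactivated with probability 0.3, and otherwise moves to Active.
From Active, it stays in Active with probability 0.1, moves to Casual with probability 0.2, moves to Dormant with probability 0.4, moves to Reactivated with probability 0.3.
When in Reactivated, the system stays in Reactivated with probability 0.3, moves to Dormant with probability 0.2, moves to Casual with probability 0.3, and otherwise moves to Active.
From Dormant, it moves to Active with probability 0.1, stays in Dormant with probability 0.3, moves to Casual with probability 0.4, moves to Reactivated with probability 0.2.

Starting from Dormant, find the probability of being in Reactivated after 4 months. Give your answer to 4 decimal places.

Propagate the distribution vector 4 months from Dormant.
After 0 months: (0.0000, 0.0000, 0.0000, 1.0000)
After 1 month: (0.4000, 0.1000, 0.2000, 0.3000)
After 2 months: (0.3200, 0.1600, 0.2700, 0.2500)
After 3 months: (0.3090, 0.1590, 0.2750, 0.2570)
After 4 months: (0.3098, 0.1584, 0.2743, 0.2575)
P(in Reactivated after 4 months) = 0.2743

0.2743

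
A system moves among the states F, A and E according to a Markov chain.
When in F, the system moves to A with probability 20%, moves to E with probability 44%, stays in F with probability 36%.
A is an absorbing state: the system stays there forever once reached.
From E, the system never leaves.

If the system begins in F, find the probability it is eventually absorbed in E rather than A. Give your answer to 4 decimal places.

0.6875

Let h(s) be the probability of absorption at E starting from transient state s. Then h(E) = 1 and h(A) = 0. By first-step analysis:
h(F) = 0.36·h(F) + 0.2·0 + 0.44·1
Solving: h(F) = 0.6875.
Starting from F, the probability is 0.6875.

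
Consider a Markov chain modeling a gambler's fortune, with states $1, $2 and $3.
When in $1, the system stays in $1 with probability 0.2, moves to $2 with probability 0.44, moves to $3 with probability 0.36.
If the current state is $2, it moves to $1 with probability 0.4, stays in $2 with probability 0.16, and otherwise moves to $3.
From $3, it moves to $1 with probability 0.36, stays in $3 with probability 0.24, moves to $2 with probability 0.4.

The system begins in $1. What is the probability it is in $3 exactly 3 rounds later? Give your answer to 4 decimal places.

Propagate the distribution vector 3 rounds from $1.
After 0 rounds: (1.0000, 0.0000, 0.0000)
After 1 round: (0.2000, 0.4400, 0.3600)
After 2 rounds: (0.3456, 0.3024, 0.3520)
After 3 rounds: (0.3168, 0.3412, 0.3420)
P(in $3 after 3 rounds) = 0.3420

0.3420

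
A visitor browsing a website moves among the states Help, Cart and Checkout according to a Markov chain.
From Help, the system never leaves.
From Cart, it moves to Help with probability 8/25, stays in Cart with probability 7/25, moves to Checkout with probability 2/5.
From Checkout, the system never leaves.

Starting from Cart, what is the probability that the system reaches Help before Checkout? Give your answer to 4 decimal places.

Let h(s) be the probability of absorption at Help starting from transient state s. Then h(Help) = 1 and h(Checkout) = 0. By first-step analysis:
h(Cart) = 0.32·1 + 0.28·h(Cart) + 0.4·0
Solving: h(Cart) = 0.4444.
Starting from Cart, the probability is 0.4444.

0.4444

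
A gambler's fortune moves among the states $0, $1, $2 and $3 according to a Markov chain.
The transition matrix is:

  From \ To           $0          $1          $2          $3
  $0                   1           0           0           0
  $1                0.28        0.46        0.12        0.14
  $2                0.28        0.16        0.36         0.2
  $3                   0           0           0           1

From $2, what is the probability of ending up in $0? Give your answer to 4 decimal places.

0.6005

Let h(s) be the probability of absorption at $0 starting from transient state s. Then h($0) = 1 and h($3) = 0. By first-step analysis:
h($1) = 0.28·1 + 0.46·h($1) + 0.12·h($2) + 0.14·0
h($2) = 0.28·1 + 0.16·h($1) + 0.36·h($2) + 0.2·0
Solving: h($1) = 0.6520, h($2) = 0.6005.
Starting from $2, the probability is 0.6005.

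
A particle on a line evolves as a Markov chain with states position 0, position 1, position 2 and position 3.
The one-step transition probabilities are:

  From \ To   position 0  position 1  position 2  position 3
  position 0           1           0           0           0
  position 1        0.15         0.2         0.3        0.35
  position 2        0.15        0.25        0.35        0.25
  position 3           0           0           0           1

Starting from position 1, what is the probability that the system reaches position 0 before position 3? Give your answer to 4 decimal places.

Let h(s) be the probability of absorption at position 0 starting from transient state s. Then h(position 0) = 1 and h(position 3) = 0. By first-step analysis:
h(position 1) = 0.15·1 + 0.2·h(position 1) + 0.3·h(position 2) + 0.35·0
h(position 2) = 0.15·1 + 0.25·h(position 1) + 0.35·h(position 2) + 0.25·0
Solving: h(position 1) = 0.3202, h(position 2) = 0.3539.
Starting from position 1, the probability is 0.3202.

0.3202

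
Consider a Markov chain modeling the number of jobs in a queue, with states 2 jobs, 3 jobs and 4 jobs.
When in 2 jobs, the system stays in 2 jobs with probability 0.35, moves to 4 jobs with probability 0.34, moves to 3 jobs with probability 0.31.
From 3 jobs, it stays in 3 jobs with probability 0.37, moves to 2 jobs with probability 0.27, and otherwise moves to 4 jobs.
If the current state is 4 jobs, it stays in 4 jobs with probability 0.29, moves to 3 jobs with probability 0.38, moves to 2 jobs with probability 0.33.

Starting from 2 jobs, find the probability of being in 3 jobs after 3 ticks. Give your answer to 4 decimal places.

Propagate the distribution vector 3 ticks from 2 jobs.
After 0 ticks: (1.0000, 0.0000, 0.0000)
After 1 tick: (0.3500, 0.3100, 0.3400)
After 2 ticks: (0.3184, 0.3524, 0.3292)
After 3 ticks: (0.3152, 0.3542, 0.3306)
P(in 3 jobs after 3 ticks) = 0.3542

0.3542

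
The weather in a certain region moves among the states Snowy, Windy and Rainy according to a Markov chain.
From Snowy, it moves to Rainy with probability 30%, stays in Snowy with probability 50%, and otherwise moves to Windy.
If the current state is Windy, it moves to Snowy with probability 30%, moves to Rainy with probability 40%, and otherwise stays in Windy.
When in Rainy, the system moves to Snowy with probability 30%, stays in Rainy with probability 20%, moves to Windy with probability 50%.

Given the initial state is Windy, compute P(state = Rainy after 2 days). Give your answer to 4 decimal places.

0.2900

Sum over the intermediate state after 1 day:
P = P(Windy→Snowy)·P(Snowy→Rainy) + P(Windy→Windy)·P(Windy→Rainy) + P(Windy→Rainy)·P(Rainy→Rainy)
  = 0.3×0.3 + 0.3×0.4 + 0.4×0.2
  = 0.0900 + 0.1200 + 0.0800 = 0.2900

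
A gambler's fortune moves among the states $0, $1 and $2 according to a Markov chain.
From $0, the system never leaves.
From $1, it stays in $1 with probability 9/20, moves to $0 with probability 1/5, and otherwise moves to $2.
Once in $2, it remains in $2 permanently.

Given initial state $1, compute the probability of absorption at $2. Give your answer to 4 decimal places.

0.6364

Let h(s) be the probability of absorption at $2 starting from transient state s. Then h($2) = 1 and h($0) = 0. By first-step analysis:
h($1) = 0.2·0 + 0.45·h($1) + 0.35·1
Solving: h($1) = 0.6364.
Starting from $1, the probability is 0.6364.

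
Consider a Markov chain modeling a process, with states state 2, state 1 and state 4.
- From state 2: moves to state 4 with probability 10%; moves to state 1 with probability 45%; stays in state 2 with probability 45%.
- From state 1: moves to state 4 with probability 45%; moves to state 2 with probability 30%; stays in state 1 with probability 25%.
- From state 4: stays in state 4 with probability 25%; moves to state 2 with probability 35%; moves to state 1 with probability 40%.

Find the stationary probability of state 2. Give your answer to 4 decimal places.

Let the stationary distribution be π with π = πP and π_1 + π_2 + π_3 = 1.
π_1 = 0.45·π_1 + 0.3·π_2 + 0.35·π_3
π_2 = 0.45·π_1 + 0.25·π_2 + 0.4·π_3
Solving with the normalization constraint gives π = (0.3687, 0.3639, 0.2675).
So the stationary probability of state 2 is 0.3687.

0.3687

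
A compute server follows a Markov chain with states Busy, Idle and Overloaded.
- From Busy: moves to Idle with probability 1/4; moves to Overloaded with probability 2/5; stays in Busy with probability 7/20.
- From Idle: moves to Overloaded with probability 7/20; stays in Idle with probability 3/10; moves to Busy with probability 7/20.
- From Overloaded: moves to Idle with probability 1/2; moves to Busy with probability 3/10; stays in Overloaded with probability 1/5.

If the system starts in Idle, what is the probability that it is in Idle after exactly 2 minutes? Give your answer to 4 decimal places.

0.3525

Sum over the intermediate state after 1 minute:
P = P(Idle→Busy)·P(Busy→Idle) + P(Idle→Idle)·P(Idle→Idle) + P(Idle→Overloaded)·P(Overloaded→Idle)
  = 0.35×0.25 + 0.3×0.3 + 0.35×0.5
  = 0.0875 + 0.0900 + 0.1750 = 0.3525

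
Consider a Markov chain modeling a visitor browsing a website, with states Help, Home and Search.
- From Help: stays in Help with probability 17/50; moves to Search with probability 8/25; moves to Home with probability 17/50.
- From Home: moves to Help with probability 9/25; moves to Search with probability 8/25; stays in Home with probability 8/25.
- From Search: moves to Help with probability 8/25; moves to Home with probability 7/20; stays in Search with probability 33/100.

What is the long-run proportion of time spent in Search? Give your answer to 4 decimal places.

0.3232

Let the stationary distribution be π with π = πP and π_1 + π_2 + π_3 = 1.
π_1 = 0.34·π_1 + 0.36·π_2 + 0.32·π_3
π_2 = 0.34·π_1 + 0.32·π_2 + 0.35·π_3
Solving with the normalization constraint gives π = (0.3403, 0.3365, 0.3232).
So the stationary probability of Search is 0.3232.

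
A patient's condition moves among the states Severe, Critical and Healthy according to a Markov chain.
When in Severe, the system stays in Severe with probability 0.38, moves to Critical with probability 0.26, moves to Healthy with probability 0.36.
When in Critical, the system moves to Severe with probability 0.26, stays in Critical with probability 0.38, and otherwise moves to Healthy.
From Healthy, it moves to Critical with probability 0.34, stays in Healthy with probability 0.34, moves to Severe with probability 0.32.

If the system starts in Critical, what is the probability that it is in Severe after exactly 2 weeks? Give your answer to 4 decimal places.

0.3128

Sum over the intermediate state after 1 week:
P = P(Critical→Severe)·P(Severe→Severe) + P(Critical→Critical)·P(Critical→Severe) + P(Critical→Healthy)·P(Healthy→Severe)
  = 0.26×0.38 + 0.38×0.26 + 0.36×0.32
  = 0.0988 + 0.0988 + 0.1152 = 0.3128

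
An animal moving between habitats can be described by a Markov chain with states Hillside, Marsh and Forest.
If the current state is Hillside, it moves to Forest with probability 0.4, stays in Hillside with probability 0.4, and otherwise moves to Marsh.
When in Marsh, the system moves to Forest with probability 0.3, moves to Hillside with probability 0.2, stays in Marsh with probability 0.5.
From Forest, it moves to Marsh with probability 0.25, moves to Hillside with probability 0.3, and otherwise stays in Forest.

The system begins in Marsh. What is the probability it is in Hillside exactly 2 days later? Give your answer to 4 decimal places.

0.2700

Sum over the intermediate state after 1 day:
P = P(Marsh→Hillside)·P(Hillside→Hillside) + P(Marsh→Marsh)·P(Marsh→Hillside) + P(Marsh→Forest)·P(Forest→Hillside)
  = 0.2×0.4 + 0.5×0.2 + 0.3×0.3
  = 0.0800 + 0.1000 + 0.0900 = 0.2700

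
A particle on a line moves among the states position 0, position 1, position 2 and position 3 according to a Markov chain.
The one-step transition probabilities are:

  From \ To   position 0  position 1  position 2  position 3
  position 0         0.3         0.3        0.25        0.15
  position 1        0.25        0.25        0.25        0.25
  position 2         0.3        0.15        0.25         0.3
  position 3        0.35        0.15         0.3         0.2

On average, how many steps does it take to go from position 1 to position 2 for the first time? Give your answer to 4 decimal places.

Let t(s) be the expected number of steps to first reach position 2 from state s, with t(position 2) = 0. Conditioning on the first step:
t(position 0) = 1 + 0.3·t(position 0) + 0.3·t(position 1) + 0.15·t(position 3)
t(position 1) = 1 + 0.25·t(position 0) + 0.25·t(position 1) + 0.25·t(position 3)
t(position 3) = 1 + 0.35·t(position 0) + 0.15·t(position 1) + 0.2·t(position 3)
Solving: t(position 0) = 3.8571, t(position 1) = 3.8381, t(position 3) = 3.6571.
Expected steps from position 1 to position 2: 3.8381.

3.8381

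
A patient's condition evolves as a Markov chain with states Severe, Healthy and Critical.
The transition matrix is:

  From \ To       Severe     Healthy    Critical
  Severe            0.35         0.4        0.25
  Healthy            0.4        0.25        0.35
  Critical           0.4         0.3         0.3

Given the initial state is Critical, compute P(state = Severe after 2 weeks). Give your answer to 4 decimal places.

Sum over the intermediate state after 1 week:
P = P(Critical→Severe)·P(Severe→Severe) + P(Critical→Healthy)·P(Healthy→Severe) + P(Critical→Critical)·P(Critical→Severe)
  = 0.4×0.35 + 0.3×0.4 + 0.3×0.4
  = 0.1400 + 0.1200 + 0.1200 = 0.3800

0.3800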